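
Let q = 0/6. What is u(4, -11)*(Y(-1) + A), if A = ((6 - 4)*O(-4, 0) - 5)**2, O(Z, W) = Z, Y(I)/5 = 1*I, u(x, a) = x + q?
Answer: 656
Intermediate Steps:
q = 0 (q = 0*(1/6) = 0)
u(x, a) = x (u(x, a) = x + 0 = x)
Y(I) = 5*I (Y(I) = 5*(1*I) = 5*I)
A = 169 (A = ((6 - 4)*(-4) - 5)**2 = (2*(-4) - 5)**2 = (-8 - 5)**2 = (-13)**2 = 169)
u(4, -11)*(Y(-1) + A) = 4*(5*(-1) + 169) = 4*(-5 + 169) = 4*164 = 656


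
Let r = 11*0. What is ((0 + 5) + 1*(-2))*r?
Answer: 0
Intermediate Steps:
r = 0
((0 + 5) + 1*(-2))*r = ((0 + 5) + 1*(-2))*0 = (5 - 2)*0 = 3*0 = 0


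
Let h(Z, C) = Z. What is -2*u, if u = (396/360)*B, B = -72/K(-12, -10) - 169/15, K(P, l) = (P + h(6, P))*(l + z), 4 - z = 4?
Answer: 2057/75 ≈ 27.427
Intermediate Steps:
z = 0 (z = 4 - 1*4 = 4 - 4 = 0)
K(P, l) = l*(6 + P) (K(P, l) = (P + 6)*(l + 0) = (6 + P)*l = l*(6 + P))
B = -187/15 (B = -72*(-1/(10*(6 - 12))) - 169/15 = -72/((-10*(-6))) - 169*1/15 = -72/60 - 169/15 = -72*1/60 - 169/15 = -6/5 - 169/15 = -187/15 ≈ -12.467)
u = -2057/150 (u = (396/360)*(-187/15) = (396*(1/360))*(-187/15) = (11/10)*(-187/15) = -2057/150 ≈ -13.713)
-2*u = -2*(-2057/150) = 2057/75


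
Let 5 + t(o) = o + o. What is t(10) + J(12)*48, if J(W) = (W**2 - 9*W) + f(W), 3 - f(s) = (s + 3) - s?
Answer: 1743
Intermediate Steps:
f(s) = 0 (f(s) = 3 - ((s + 3) - s) = 3 - ((3 + s) - s) = 3 - 1*3 = 3 - 3 = 0)
t(o) = -5 + 2*o (t(o) = -5 + (o + o) = -5 + 2*o)
J(W) = W**2 - 9*W (J(W) = (W**2 - 9*W) + 0 = W**2 - 9*W)
t(10) + J(12)*48 = (-5 + 2*10) + (12*(-9 + 12))*48 = (-5 + 20) + (12*3)*48 = 15 + 36*48 = 15 + 1728 = 1743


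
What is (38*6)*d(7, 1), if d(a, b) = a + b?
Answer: 1824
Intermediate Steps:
(38*6)*d(7, 1) = (38*6)*(7 + 1) = 228*8 = 1824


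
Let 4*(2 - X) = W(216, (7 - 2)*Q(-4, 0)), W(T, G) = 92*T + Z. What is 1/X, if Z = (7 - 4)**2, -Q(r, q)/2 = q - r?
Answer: -4/19873 ≈ -0.00020128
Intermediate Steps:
Q(r, q) = -2*q + 2*r (Q(r, q) = -2*(q - r) = -2*q + 2*r)
Z = 9 (Z = 3**2 = 9)
W(T, G) = 9 + 92*T (W(T, G) = 92*T + 9 = 9 + 92*T)
X = -19873/4 (X = 2 - (9 + 92*216)/4 = 2 - (9 + 19872)/4 = 2 - 1/4*19881 = 2 - 19881/4 = -19873/4 ≈ -4968.3)
1/X = 1/(-19873/4) = -4/19873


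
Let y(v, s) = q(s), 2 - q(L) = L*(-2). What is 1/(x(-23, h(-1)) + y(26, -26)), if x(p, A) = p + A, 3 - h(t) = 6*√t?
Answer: -35/2468 + 3*I/2468 ≈ -0.014182 + 0.0012156*I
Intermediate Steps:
q(L) = 2 + 2*L (q(L) = 2 - L*(-2) = 2 - (-2)*L = 2 + 2*L)
y(v, s) = 2 + 2*s
h(t) = 3 - 6*√t
x(p, A) = A + p
1/(x(-23, h(-1)) + y(26, -26)) = 1/(((3 - 6*I) - 23) + (2 + 2*(-26))) = 1/(((3 - 6*I) - 23) + (2 - 52)) = 1/((-20 - 6*I) - 50) = 1/(-70 - 6*I) = (-70 + 6*I)/4936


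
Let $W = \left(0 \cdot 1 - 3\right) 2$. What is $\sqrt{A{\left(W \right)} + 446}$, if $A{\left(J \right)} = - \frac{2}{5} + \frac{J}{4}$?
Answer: $\frac{\sqrt{44410}}{10} \approx 21.074$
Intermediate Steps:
$W = -6$ ($W = \left(0 - 3\right) 2 = \left(-3\right) 2 = -6$)
$A{\left(J \right)} = - \frac{2}{5} + \frac{J}{4}$ ($A{\left(J \right)} = \left(-2\right) \frac{1}{5} + J \frac{1}{4} = - \frac{2}{5} + \frac{J}{4}$)
$\sqrt{A{\left(W \right)} + 446} = \sqrt{\left(- \frac{2}{5} + \frac{1}{4} \left(-6\right)\right) + 446} = \sqrt{\left(- \frac{2}{5} - \frac{3}{2}\right) + 446} = \sqrt{- \frac{19}{10} + 446} = \sqrt{\frac{4441}{10}} = \frac{\sqrt{44410}}{10}$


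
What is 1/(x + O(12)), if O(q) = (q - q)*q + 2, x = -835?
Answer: -1/833 ≈ -0.0012005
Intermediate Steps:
O(q) = 2 (O(q) = 0*q + 2 = 0 + 2 = 2)
1/(x + O(12)) = 1/(-835 + 2) = 1/(-833) = -1/833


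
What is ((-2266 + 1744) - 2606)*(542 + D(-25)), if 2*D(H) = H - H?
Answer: -1695376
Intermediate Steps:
D(H) = 0 (D(H) = (H - H)/2 = (½)*0 = 0)
((-2266 + 1744) - 2606)*(542 + D(-25)) = ((-2266 + 1744) - 2606)*(542 + 0) = (-522 - 2606)*542 = -3128*542 = -1695376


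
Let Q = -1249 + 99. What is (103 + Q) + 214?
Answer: -833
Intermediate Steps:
Q = -1150
(103 + Q) + 214 = (103 - 1150) + 214 = -1047 + 214 = -833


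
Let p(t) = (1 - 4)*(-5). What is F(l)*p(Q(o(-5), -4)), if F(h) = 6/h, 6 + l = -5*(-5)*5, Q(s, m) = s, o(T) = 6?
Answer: 90/119 ≈ 0.75630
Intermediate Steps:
p(t) = 15 (p(t) = -3*(-5) = 15)
l = 119 (l = -6 - 5*(-5)*5 = -6 + 25*5 = -6 + 125 = 119)
F(l)*p(Q(o(-5), -4)) = (6/119)*15 = 90/119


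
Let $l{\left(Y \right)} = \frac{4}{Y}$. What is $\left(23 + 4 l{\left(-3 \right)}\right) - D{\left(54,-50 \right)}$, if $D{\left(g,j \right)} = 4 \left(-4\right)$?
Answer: $\frac{101}{3} \approx 33.667$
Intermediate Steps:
$D{\left(g,j \right)} = -16$
$\left(23 + 4 l{\left(-3 \right)}\right) - D{\left(54,-50 \right)} = \left(23 + 4 \frac{4}{-3}\right) - -16 = \left(23 + 4 \cdot 4 \left(- \frac{1}{3}\right)\right) + 16 = \left(23 + 4 \left(- \frac{4}{3}\right)\right) + 16 = \left(23 - \frac{16}{3}\right) + 16 = \frac{53}{3} + 16 = \frac{101}{3}$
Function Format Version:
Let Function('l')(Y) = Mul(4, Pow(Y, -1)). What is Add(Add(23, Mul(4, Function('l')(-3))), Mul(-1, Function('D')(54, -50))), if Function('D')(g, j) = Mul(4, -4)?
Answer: Rational(101, 3) ≈ 33.667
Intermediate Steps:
Function('D')(g, j) = -16
Add(Add(23, Mul(4, Function('l')(-3))), Mul(-1, Function('D')(54, -50))) = Add(Add(23, Mul(4, Mul(4, Pow(-3, -1)))), Mul(-1, -16)) = Add(Add(23, Mul(4, Mul(4, Rational(-1, 3)))), 16) = Add(Add(23, Mul(4, Rational(-4, 3))), 16) = Add(Add(23, Rational(-16, 3)), 16) = Add(Rational(53, 3), 16) = Rational(101, 3)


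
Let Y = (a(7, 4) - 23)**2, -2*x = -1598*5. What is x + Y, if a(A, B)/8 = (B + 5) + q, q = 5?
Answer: 11916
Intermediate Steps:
x = 3995 (x = -(-799)*5 = -1/2*(-7990) = 3995)
a(A, B) = 80 + 8*B (a(A, B) = 8*((B + 5) + 5) = 8*((5 + B) + 5) = 8*(10 + B) = 80 + 8*B)
Y = 7921 (Y = ((80 + 8*4) - 23)**2 = ((80 + 32) - 23)**2 = (112 - 23)**2 = 89**2 = 7921)
x + Y = 3995 + 7921 = 11916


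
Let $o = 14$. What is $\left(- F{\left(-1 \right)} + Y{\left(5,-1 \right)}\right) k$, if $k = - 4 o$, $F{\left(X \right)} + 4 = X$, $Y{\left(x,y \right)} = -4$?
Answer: $-56$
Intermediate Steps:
$F{\left(X \right)} = -4 + X$
$k = -56$ ($k = \left(-4\right) 14 = -56$)
$\left(- F{\left(-1 \right)} + Y{\left(5,-1 \right)}\right) k = \left(- (-4 - 1) - 4\right) \left(-56\right) = \left(\left(-1\right) \left(-5\right) - 4\right) \left(-56\right) = \left(5 - 4\right) \left(-56\right) = 1 \left(-56\right) = -56$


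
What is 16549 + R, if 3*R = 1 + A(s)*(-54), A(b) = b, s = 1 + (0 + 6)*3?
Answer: 48622/3 ≈ 16207.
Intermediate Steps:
s = 19 (s = 1 + 6*3 = 1 + 18 = 19)
R = -1025/3 (R = (1 + 19*(-54))/3 = (1 - 1026)/3 = (1/3)*(-1025) = -1025/3 ≈ -341.67)
16549 + R = 16549 - 1025/3 = 48622/3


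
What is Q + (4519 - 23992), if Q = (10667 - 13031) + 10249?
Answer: -11588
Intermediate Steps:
Q = 7885 (Q = -2364 + 10249 = 7885)
Q + (4519 - 23992) = 7885 + (4519 - 23992) = 7885 - 19473 = -11588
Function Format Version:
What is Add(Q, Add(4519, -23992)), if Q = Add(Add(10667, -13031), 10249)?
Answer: -11588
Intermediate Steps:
Q = 7885 (Q = Add(-2364, 10249) = 7885)
Add(Q, Add(4519, -23992)) = Add(7885, Add(4519, -23992)) = Add(7885, -19473) = -11588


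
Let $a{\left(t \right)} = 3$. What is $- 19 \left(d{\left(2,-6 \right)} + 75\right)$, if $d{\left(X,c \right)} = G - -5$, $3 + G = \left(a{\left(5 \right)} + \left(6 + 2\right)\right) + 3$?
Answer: $-1729$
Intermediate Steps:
$G = 11$ ($G = -3 + \left(\left(3 + \left(6 + 2\right)\right) + 3\right) = -3 + \left(\left(3 + 8\right) + 3\right) = -3 + \left(11 + 3\right) = -3 + 14 = 11$)
$d{\left(X,c \right)} = 16$ ($d{\left(X,c \right)} = 11 - -5 = 11 + 5 = 16$)
$- 19 \left(d{\left(2,-6 \right)} + 75\right) = - 19 \left(16 + 75\right) = \left(-19\right) 91 = -1729$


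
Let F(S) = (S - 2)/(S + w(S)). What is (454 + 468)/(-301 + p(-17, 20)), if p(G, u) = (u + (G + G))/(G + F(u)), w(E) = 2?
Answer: -41029/13356 ≈ -3.0720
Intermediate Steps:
F(S) = (-2 + S)/(2 + S) (F(S) = (S - 2)/(S + 2) = (-2 + S)/(2 + S))
p(G, u) = (u + 2*G)/(G + (-2 + u)/(2 + u)) (p(G, u) = (u + (G + G))/(G + (-2 + u)/(2 + u)) = (u + 2*G)/(G + (-2 + u)/(2 + u)))
(454 + 468)/(-301 + p(-17, 20)) = (454 + 468)/(-301 + (2 + 20)*(20 + 2*(-17))/(-2 + 20 - 17*(2 + 20))) = 922/(-301 + 22*(20 - 34)/(-2 + 20 - 17*22)) = 922/(-301 + 22*(-14)/(-2 + 20 - 374)) = 922/(-301 + 22*(-14)/(-356)) = 922/(-301 - 1/356*22*(-14)) = 922/(-301 + 77/89) = 922/(-26712/89) = 922*(-89/26712) = -41029/13356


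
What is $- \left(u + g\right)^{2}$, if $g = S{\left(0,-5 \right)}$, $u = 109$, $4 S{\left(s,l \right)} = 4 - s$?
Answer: $-12100$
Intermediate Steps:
$S{\left(s,l \right)} = 1 - \frac{s}{4}$ ($S{\left(s,l \right)} = \frac{4 - s}{4} = 1 - \frac{s}{4}$)
$g = 1$ ($g = 1 - 0 = 1 + 0 = 1$)
$- \left(u + g\right)^{2} = - \left(109 + 1\right)^{2} = - 110^{2} = \left(-1\right) 12100 = -12100$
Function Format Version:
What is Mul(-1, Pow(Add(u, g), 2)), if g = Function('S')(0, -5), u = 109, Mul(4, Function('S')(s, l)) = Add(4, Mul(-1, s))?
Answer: -12100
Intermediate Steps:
Function('S')(s, l) = Add(1, Mul(Rational(-1, 4), s)) (Function('S')(s, l) = Mul(Rational(1, 4), Add(4, Mul(-1, s))) = Add(1, Mul(Rational(-1, 4), s)))
g = 1 (g = Add(1, Mul(Rational(-1, 4), 0)) = Add(1, 0) = 1)
Mul(-1, Pow(Add(u, g), 2)) = Mul(-1, Pow(Add(109, 1), 2)) = Mul(-1, Pow(110, 2)) = Mul(-1, 12100) = -12100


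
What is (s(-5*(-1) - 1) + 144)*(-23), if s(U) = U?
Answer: -3404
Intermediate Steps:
(s(-5*(-1) - 1) + 144)*(-23) = ((-5*(-1) - 1) + 144)*(-23) = ((5 - 1) + 144)*(-23) = (4 + 144)*(-23) = 148*(-23) = -3404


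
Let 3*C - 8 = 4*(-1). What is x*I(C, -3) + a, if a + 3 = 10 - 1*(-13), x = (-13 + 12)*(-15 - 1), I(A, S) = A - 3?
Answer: -20/3 ≈ -6.6667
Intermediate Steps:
C = 4/3 (C = 8/3 + (4*(-1))/3 = 8/3 + (⅓)*(-4) = 8/3 - 4/3 = 4/3 ≈ 1.3333)
I(A, S) = -3 + A
x = 16 (x = -1*(-16) = 16)
a = 20 (a = -3 + (10 - 1*(-13)) = -3 + (10 + 13) = -3 + 23 = 20)
x*I(C, -3) + a = 16*(-3 + 4/3) + 20 = 16*(-5/3) + 20 = -80/3 + 20 = -20/3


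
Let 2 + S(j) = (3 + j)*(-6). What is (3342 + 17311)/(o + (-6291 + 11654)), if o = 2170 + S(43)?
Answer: 20653/7255 ≈ 2.8467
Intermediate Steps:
S(j) = -20 - 6*j (S(j) = -2 + (3 + j)*(-6) = -2 + (-18 - 6*j) = -20 - 6*j)
o = 1892 (o = 2170 + (-20 - 6*43) = 2170 + (-20 - 258) = 2170 - 278 = 1892)
(3342 + 17311)/(o + (-6291 + 11654)) = (3342 + 17311)/(1892 + (-6291 + 11654)) = 20653/(1892 + 5363) = 20653/7255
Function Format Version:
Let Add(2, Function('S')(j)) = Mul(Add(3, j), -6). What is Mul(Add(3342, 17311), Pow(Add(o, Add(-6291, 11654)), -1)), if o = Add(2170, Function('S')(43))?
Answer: Rational(20653, 7255) ≈ 2.8467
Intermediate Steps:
Function('S')(j) = Add(-20, Mul(-6, j)) (Function('S')(j) = Add(-2, Mul(Add(3, j), -6)) = Add(-2, Add(-18, Mul(-6, j))) = Add(-20, Mul(-6, j)))
o = 1892 (o = Add(2170, Add(-20, Mul(-6, 43))) = Add(2170, Add(-20, -258)) = Add(2170, -278) = 1892)
Mul(Add(3342, 17311), Pow(Add(o, Add(-6291, 11654)), -1)) = Mul(Add(3342, 17311), Pow(Add(1892, Add(-6291, 11654)), -1)) = Mul(20653, Pow(Add(1892, 5363), -1)) = Mul(20653, Pow(7255, -1)) = Mul(20653, Rational(1, 7255)) = Rational(20653, 7255)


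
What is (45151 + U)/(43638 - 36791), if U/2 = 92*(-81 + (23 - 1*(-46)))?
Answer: 42943/6847 ≈ 6.2718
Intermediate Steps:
U = -2208 (U = 2*(92*(-81 + (23 - 1*(-46)))) = 2*(92*(-81 + (23 + 46))) = 2*(92*(-81 + 69)) = 2*(92*(-12)) = 2*(-1104) = -2208)
(45151 + U)/(43638 - 36791) = (45151 - 2208)/(43638 - 36791) = 42943/6847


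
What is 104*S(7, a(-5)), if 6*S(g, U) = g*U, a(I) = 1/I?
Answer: -364/15 ≈ -24.267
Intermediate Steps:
S(g, U) = U*g/6 (S(g, U) = (g*U)/6 = (U*g)/6 = U*g/6)
104*S(7, a(-5)) = 104*((1/6)*7/(-5)) = 104*((1/6)*(-1/5)*7) = 104*(-7/30) = -364/15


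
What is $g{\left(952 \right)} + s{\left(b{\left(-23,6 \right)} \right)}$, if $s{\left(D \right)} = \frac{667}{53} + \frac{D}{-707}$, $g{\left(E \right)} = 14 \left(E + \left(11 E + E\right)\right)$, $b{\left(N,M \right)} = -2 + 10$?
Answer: $\frac{6492846489}{37471} \approx 1.7328 \cdot 10^{5}$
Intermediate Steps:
$b{\left(N,M \right)} = 8$
$g{\left(E \right)} = 182 E$ ($g{\left(E \right)} = 14 \left(E + 12 E\right) = 14 \cdot 13 E = 182 E$)
$s{\left(D \right)} = \frac{667}{53} - \frac{D}{707}$ ($s{\left(D \right)} = 667 \cdot \frac{1}{53} + D \left(- \frac{1}{707}\right) = \frac{667}{53} - \frac{D}{707}$)
$g{\left(952 \right)} + s{\left(b{\left(-23,6 \right)} \right)} = 182 \cdot 952 + \left(\frac{667}{53} - \frac{8}{707}\right) = 173264 + \left(\frac{667}{53} - \frac{8}{707}\right) = 173264 + \frac{471145}{37471} = \frac{6492846489}{37471}$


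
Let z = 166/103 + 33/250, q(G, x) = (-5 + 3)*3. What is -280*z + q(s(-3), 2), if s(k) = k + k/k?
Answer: -1272622/2575 ≈ -494.22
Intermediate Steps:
s(k) = 1 + k (s(k) = k + 1 = 1 + k)
q(G, x) = -6 (q(G, x) = -2*3 = -6)
z = 44899/25750 (z = 166*(1/103) + 33*(1/250) = 166/103 + 33/250 = 44899/25750 ≈ 1.7437)
-280*z + q(s(-3), 2) = -280*44899/25750 - 6 = -1257172/2575 - 6 = -1272622/2575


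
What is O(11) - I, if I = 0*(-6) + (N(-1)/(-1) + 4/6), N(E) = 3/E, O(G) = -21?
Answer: -74/3 ≈ -24.667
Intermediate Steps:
N(E) = 3/E
I = 11/3 (I = 0*(-6) + ((3/(-1))/(-1) + 4/6) = 0 + ((3*(-1))*(-1) + 4*(⅙)) = 0 + (-3*(-1) + ⅔) = 0 + (3 + ⅔) = 0 + 11/3 = 11/3 ≈ 3.6667)
O(11) - I = -21 - 1*11/3 = -21 - 11/3 = -74/3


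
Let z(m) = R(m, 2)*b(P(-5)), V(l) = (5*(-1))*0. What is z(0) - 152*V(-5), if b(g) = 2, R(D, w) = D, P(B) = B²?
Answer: 0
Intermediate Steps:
V(l) = 0 (V(l) = -5*0 = 0)
z(m) = 2*m (z(m) = m*2 = 2*m)
z(0) - 152*V(-5) = 2*0 - 152*0 = 0 + 0 = 0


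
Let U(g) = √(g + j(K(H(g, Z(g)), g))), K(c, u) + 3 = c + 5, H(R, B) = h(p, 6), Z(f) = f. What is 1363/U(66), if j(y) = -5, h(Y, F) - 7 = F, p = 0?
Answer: 1363*√61/61 ≈ 174.51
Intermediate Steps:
h(Y, F) = 7 + F
H(R, B) = 13 (H(R, B) = 7 + 6 = 13)
K(c, u) = 2 + c (K(c, u) = -3 + (c + 5) = -3 + (5 + c) = 2 + c)
U(g) = √(-5 + g) (U(g) = √(g - 5) = √(-5 + g))
1363/U(66) = 1363/(√(-5 + 66)) = 1363/(√61) = 1363*(√61/61) = 1363*√61/61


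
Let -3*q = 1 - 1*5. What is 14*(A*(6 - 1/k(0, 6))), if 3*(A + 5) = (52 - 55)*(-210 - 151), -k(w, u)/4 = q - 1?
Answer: 33642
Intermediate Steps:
q = 4/3 (q = -(1 - 1*5)/3 = -(1 - 5)/3 = -1/3*(-4) = 4/3 ≈ 1.3333)
k(w, u) = -4/3 (k(w, u) = -4*(4/3 - 1) = -4*1/3 = -4/3)
A = 356 (A = -5 + ((52 - 55)*(-210 - 151))/3 = -5 + (-3*(-361))/3 = -5 + (1/3)*1083 = -5 + 361 = 356)
14*(A*(6 - 1/k(0, 6))) = 14*(356*(6 - 1/(-4/3))) = 14*(356*(6 - 1*(-3/4))) = 14*(356*(6 + 3/4)) = 14*(356*(27/4)) = 14*2403 = 33642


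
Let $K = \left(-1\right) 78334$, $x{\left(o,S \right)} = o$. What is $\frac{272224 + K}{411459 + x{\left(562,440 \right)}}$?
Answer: $\frac{193890}{412021} \approx 0.47058$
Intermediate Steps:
$K = -78334$
$\frac{272224 + K}{411459 + x{\left(562,440 \right)}} = \frac{272224 - 78334}{411459 + 562} = \frac{193890}{412021}$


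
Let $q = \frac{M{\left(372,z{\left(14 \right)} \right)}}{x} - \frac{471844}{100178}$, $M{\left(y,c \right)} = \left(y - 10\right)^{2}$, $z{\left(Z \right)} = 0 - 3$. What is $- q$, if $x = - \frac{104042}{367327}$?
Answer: $\frac{1205554309571128}{2605679869} \approx 4.6266 \cdot 10^{5}$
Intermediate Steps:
$z{\left(Z \right)} = -3$
$x = - \frac{104042}{367327}$ ($x = \left(-104042\right) \frac{1}{367327} = - \frac{104042}{367327} \approx -0.28324$)
$M{\left(y,c \right)} = \left(-10 + y\right)^{2}$
$q = - \frac{1205554309571128}{2605679869}$ ($q = \frac{\left(-10 + 372\right)^{2}}{- \frac{104042}{367327}} - \frac{471844}{100178} = 362^{2} \left(- \frac{367327}{104042}\right) - \frac{235922}{50089} = 131044 \left(- \frac{367327}{104042}\right) - \frac{235922}{50089} = - \frac{24067999694}{52021} - \frac{235922}{50089} = - \frac{1205554309571128}{2605679869} \approx -4.6266 \cdot 10^{5}$)
$- q = \left(-1\right) \left(- \frac{1205554309571128}{2605679869}\right) = \frac{1205554309571128}{2605679869}$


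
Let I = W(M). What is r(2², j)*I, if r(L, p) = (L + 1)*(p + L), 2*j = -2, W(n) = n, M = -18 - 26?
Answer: -660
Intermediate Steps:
M = -44
I = -44
j = -1 (j = (½)*(-2) = -1)
r(L, p) = (1 + L)*(L + p)
r(2², j)*I = (2² - 1 + (2²)² + 2²*(-1))*(-44) = (4 - 1 + 4² + 4*(-1))*(-44) = (4 - 1 + 16 - 4)*(-44) = 15*(-44) = -660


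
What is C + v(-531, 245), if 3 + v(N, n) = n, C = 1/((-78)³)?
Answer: 114841583/474552 ≈ 242.00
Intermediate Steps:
C = -1/474552 (C = 1/(-474552) = -1/474552 ≈ -2.1073e-6)
v(N, n) = -3 + n
C + v(-531, 245) = -1/474552 + (-3 + 245) = -1/474552 + 242 = 114841583/474552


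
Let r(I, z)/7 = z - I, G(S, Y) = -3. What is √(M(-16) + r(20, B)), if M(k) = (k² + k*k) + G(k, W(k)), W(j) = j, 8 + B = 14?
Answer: √411 ≈ 20.273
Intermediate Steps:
B = 6 (B = -8 + 14 = 6)
M(k) = -3 + 2*k² (M(k) = (k² + k*k) - 3 = (k² + k²) - 3 = 2*k² - 3 = -3 + 2*k²)
r(I, z) = -7*I + 7*z (r(I, z) = 7*(z - I) = -7*I + 7*z)
√(M(-16) + r(20, B)) = √((-3 + 2*(-16)²) + (-7*20 + 7*6)) = √((-3 + 2*256) + (-140 + 42)) = √((-3 + 512) - 98) = √(509 - 98) = √411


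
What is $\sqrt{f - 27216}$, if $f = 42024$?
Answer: $2 \sqrt{3702} \approx 121.69$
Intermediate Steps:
$\sqrt{f - 27216} = \sqrt{42024 - 27216} = \sqrt{14808} = 2 \sqrt{3702}$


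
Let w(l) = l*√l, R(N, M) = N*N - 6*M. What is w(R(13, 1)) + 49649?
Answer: 49649 + 163*√163 ≈ 51730.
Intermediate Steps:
R(N, M) = N² - 6*M
w(l) = l^(3/2)
w(R(13, 1)) + 49649 = (13² - 6*1)^(3/2) + 49649 = (169 - 6)^(3/2) + 49649 = 163^(3/2) + 49649 = 163*√163 + 49649 = 49649 + 163*√163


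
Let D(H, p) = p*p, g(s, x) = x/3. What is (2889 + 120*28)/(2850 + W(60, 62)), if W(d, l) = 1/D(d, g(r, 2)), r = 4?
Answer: 8332/3803 ≈ 2.1909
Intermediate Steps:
g(s, x) = x/3 (g(s, x) = x*(⅓) = x/3)
D(H, p) = p²
W(d, l) = 9/4 (W(d, l) = 1/(((⅓)*2)²) = 1/((⅔)²) = 1/(4/9) = 9/4)
(2889 + 120*28)/(2850 + W(60, 62)) = (2889 + 120*28)/(2850 + 9/4) = (2889 + 3360)/(11409/4) = 6249*(4/11409) = 8332/3803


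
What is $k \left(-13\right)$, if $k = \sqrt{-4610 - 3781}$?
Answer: $- 13 i \sqrt{8391} \approx - 1190.8 i$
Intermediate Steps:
$k = i \sqrt{8391}$ ($k = \sqrt{-8391} = i \sqrt{8391} \approx 91.602 i$)
$k \left(-13\right) = i \sqrt{8391} \left(-13\right) = - 13 i \sqrt{8391}$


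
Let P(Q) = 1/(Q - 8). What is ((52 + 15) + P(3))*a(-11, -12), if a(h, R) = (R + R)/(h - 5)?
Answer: 501/5 ≈ 100.20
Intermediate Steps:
P(Q) = 1/(-8 + Q)
a(h, R) = 2*R/(-5 + h) (a(h, R) = (2*R)/(-5 + h) = 2*R/(-5 + h))
((52 + 15) + P(3))*a(-11, -12) = ((52 + 15) + 1/(-8 + 3))*(2*(-12)/(-5 - 11)) = (67 + 1/(-5))*(2*(-12)/(-16)) = (67 - ⅕)*(2*(-12)*(-1/16)) = (334/5)*(3/2) = 501/5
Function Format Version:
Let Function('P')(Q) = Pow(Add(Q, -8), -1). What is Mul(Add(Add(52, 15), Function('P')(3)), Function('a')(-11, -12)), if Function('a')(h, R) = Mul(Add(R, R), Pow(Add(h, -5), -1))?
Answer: Rational(501, 5) ≈ 100.20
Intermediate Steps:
Function('P')(Q) = Pow(Add(-8, Q), -1)
Function('a')(h, R) = Mul(2, R, Pow(Add(-5, h), -1)) (Function('a')(h, R) = Mul(Mul(2, R), Pow(Add(-5, h), -1)) = Mul(2, R, Pow(Add(-5, h), -1)))
Mul(Add(Add(52, 15), Function('P')(3)), Function('a')(-11, -12)) = Mul(Add(Add(52, 15), Pow(Add(-8, 3), -1)), Mul(2, -12, Pow(Add(-5, -11), -1))) = Mul(Add(67, Pow(-5, -1)), Mul(2, -12, Pow(-16, -1))) = Mul(Add(67, Rational(-1, 5)), Mul(2, -12, Rational(-1, 16))) = Mul(Rational(334, 5), Rational(3, 2)) = Rational(501, 5)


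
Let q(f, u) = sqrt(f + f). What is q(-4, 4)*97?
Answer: 194*I*sqrt(2) ≈ 274.36*I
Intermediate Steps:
q(f, u) = sqrt(2)*sqrt(f) (q(f, u) = sqrt(2*f) = sqrt(2)*sqrt(f))
q(-4, 4)*97 = (sqrt(2)*sqrt(-4))*97 = (sqrt(2)*(2*I))*97 = (2*I*sqrt(2))*97 = 194*I*sqrt(2)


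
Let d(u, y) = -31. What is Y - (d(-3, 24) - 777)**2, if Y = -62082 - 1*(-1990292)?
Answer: 1275346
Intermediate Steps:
Y = 1928210 (Y = -62082 + 1990292 = 1928210)
Y - (d(-3, 24) - 777)**2 = 1928210 - (-31 - 777)**2 = 1928210 - 1*(-808)**2 = 1928210 - 1*652864 = 1928210 - 652864 = 1275346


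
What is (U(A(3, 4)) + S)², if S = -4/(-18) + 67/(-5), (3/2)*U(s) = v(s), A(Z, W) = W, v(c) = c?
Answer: 223729/2025 ≈ 110.48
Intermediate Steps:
U(s) = 2*s/3
S = -593/45 (S = -4*(-1/18) + 67*(-⅕) = 2/9 - 67/5 = -593/45 ≈ -13.178)
(U(A(3, 4)) + S)² = ((⅔)*4 - 593/45)² = (8/3 - 593/45)² = (-473/45)² = 223729/2025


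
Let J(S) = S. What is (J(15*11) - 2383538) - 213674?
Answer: -2597047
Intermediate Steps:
(J(15*11) - 2383538) - 213674 = (15*11 - 2383538) - 213674 = (165 - 2383538) - 213674 = -2383373 - 213674 = -2597047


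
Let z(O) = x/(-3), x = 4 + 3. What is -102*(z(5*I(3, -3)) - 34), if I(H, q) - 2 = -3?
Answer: 3706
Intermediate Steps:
I(H, q) = -1 (I(H, q) = 2 - 3 = -1)
x = 7
z(O) = -7/3 (z(O) = 7/(-3) = 7*(-⅓) = -7/3)
-102*(z(5*I(3, -3)) - 34) = -102*(-7/3 - 34) = -102*(-109/3) = 3706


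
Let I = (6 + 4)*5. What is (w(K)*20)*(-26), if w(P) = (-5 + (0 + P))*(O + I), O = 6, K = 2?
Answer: 87360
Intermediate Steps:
I = 50 (I = 10*5 = 50)
w(P) = -280 + 56*P (w(P) = (-5 + (0 + P))*(6 + 50) = (-5 + P)*56 = -280 + 56*P)
(w(K)*20)*(-26) = ((-280 + 56*2)*20)*(-26) = ((-280 + 112)*20)*(-26) = -168*20*(-26) = -3360*(-26) = 87360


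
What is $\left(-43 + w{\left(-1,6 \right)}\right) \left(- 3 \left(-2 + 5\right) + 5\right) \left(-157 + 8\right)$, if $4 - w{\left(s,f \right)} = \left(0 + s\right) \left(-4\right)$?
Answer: $-25628$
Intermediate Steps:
$w{\left(s,f \right)} = 4 + 4 s$ ($w{\left(s,f \right)} = 4 - \left(0 + s\right) \left(-4\right) = 4 - s \left(-4\right) = 4 - - 4 s = 4 + 4 s$)
$\left(-43 + w{\left(-1,6 \right)}\right) \left(- 3 \left(-2 + 5\right) + 5\right) \left(-157 + 8\right) = \left(-43 + \left(4 + 4 \left(-1\right)\right)\right) \left(- 3 \left(-2 + 5\right) + 5\right) \left(-157 + 8\right) = \left(-43 + \left(4 - 4\right)\right) \left(\left(-3\right) 3 + 5\right) \left(-149\right) = \left(-43 + 0\right) \left(-9 + 5\right) \left(-149\right) = \left(-43\right) \left(-4\right) \left(-149\right) = 172 \left(-149\right) = -25628$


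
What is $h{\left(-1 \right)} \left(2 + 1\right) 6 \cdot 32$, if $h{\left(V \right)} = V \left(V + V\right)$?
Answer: $1152$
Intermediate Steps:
$h{\left(V \right)} = 2 V^{2}$ ($h{\left(V \right)} = V 2 V = 2 V^{2}$)
$h{\left(-1 \right)} \left(2 + 1\right) 6 \cdot 32 = 2 \left(-1\right)^{2} \left(2 + 1\right) 6 \cdot 32 = 2 \cdot 1 \cdot 3 \cdot 6 \cdot 32 = 2 \cdot 18 \cdot 32 = 36 \cdot 32 = 1152$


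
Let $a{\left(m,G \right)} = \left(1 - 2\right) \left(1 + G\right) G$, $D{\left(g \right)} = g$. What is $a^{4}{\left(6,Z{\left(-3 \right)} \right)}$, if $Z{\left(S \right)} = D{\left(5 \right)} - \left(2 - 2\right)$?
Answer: $810000$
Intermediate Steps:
$Z{\left(S \right)} = 5$ ($Z{\left(S \right)} = 5 - \left(2 - 2\right) = 5 - 0 = 5 + 0 = 5$)
$a{\left(m,G \right)} = G \left(-1 - G\right)$ ($a{\left(m,G \right)} = - (1 + G) G = \left(-1 - G\right) G = G \left(-1 - G\right)$)
$a^{4}{\left(6,Z{\left(-3 \right)} \right)} = \left(\left(-1\right) 5 \left(1 + 5\right)\right)^{4} = \left(\left(-1\right) 5 \cdot 6\right)^{4} = \left(-30\right)^{4} = 810000$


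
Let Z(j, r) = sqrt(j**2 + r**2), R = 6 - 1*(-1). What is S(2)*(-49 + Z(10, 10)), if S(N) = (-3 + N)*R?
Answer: 343 - 70*sqrt(2) ≈ 244.01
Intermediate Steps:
R = 7 (R = 6 + 1 = 7)
S(N) = -21 + 7*N (S(N) = (-3 + N)*7 = -21 + 7*N)
S(2)*(-49 + Z(10, 10)) = (-21 + 7*2)*(-49 + sqrt(10**2 + 10**2)) = (-21 + 14)*(-49 + sqrt(100 + 100)) = -7*(-49 + sqrt(200)) = -7*(-49 + 10*sqrt(2)) = 343 - 70*sqrt(2)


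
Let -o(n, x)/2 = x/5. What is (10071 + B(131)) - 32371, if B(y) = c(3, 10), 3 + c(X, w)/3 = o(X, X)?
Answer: -111563/5 ≈ -22313.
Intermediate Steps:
o(n, x) = -2*x/5
c(X, w) = -9 - 6*X/5 (c(X, w) = -9 + 3*(-2*X/5) = -9 - 6*X/5)
B(y) = -63/5 (B(y) = -9 - 6/5*3 = -9 - 18/5 = -63/5)
(10071 + B(131)) - 32371 = (10071 - 63/5) - 32371 = 50292/5 - 32371 = -111563/5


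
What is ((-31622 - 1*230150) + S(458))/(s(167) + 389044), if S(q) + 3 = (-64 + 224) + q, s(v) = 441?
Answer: -261157/389485 ≈ -0.67052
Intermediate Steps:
S(q) = 157 + q (S(q) = -3 + ((-64 + 224) + q) = -3 + (160 + q) = 157 + q)
((-31622 - 1*230150) + S(458))/(s(167) + 389044) = ((-31622 - 1*230150) + (157 + 458))/(441 + 389044) = ((-31622 - 230150) + 615)/389485 = (-261772 + 615)*(1/389485) = -261157*1/389485 = -261157/389485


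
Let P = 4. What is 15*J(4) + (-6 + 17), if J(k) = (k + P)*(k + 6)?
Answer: 1211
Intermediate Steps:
J(k) = (4 + k)*(6 + k) (J(k) = (k + 4)*(k + 6) = (4 + k)*(6 + k))
15*J(4) + (-6 + 17) = 15*(24 + 4² + 10*4) + (-6 + 17) = 15*(24 + 16 + 40) + 11 = 15*80 + 11 = 1200 + 11 = 1211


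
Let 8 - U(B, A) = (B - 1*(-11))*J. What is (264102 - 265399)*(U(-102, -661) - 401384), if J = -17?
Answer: 522591131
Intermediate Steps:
U(B, A) = 195 + 17*B (U(B, A) = 8 - (B - 1*(-11))*(-17) = 8 - (B + 11)*(-17) = 8 - (11 + B)*(-17) = 8 - (-187 - 17*B) = 8 + (187 + 17*B) = 195 + 17*B)
(264102 - 265399)*(U(-102, -661) - 401384) = (264102 - 265399)*((195 + 17*(-102)) - 401384) = -1297*((195 - 1734) - 401384) = -1297*(-1539 - 401384) = -1297*(-402923) = 522591131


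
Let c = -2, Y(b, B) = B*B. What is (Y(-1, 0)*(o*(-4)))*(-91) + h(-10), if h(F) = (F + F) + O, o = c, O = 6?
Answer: -14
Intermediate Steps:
Y(b, B) = B**2
o = -2
h(F) = 6 + 2*F (h(F) = (F + F) + 6 = 2*F + 6 = 6 + 2*F)
(Y(-1, 0)*(o*(-4)))*(-91) + h(-10) = (0**2*(-2*(-4)))*(-91) + (6 + 2*(-10)) = (0*8)*(-91) + (6 - 20) = 0*(-91) - 14 = 0 - 14 = -14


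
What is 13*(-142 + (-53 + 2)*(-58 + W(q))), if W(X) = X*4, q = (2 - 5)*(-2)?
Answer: 20696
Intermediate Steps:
q = 6 (q = -3*(-2) = 6)
W(X) = 4*X
13*(-142 + (-53 + 2)*(-58 + W(q))) = 13*(-142 + (-53 + 2)*(-58 + 4*6)) = 13*(-142 - 51*(-58 + 24)) = 13*(-142 - 51*(-34)) = 13*(-142 + 1734) = 13*1592 = 20696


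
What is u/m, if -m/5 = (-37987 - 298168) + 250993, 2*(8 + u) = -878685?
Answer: -878701/851620 ≈ -1.0318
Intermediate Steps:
u = -878701/2 (u = -8 + (½)*(-878685) = -8 - 878685/2 = -878701/2 ≈ -4.3935e+5)
m = 425810 (m = -5*((-37987 - 298168) + 250993) = -5*(-336155 + 250993) = -5*(-85162) = 425810)
u/m = -878701/2/425810 = -878701/2*1/425810 = -878701/851620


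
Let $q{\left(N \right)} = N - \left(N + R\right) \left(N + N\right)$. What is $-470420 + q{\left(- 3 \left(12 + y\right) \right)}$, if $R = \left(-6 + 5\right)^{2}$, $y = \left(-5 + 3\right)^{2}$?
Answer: $-474980$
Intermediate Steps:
$y = 4$ ($y = \left(-2\right)^{2} = 4$)
$R = 1$ ($R = \left(-1\right)^{2} = 1$)
$q{\left(N \right)} = N - 2 N \left(1 + N\right)$ ($q{\left(N \right)} = N - \left(N + 1\right) \left(N + N\right) = N - \left(1 + N\right) 2 N = N - 2 N \left(1 + N\right)$)
$-470420 + q{\left(- 3 \left(12 + y\right) \right)} = -470420 - - 3 \left(12 + 4\right) \left(1 + 2 \left(- 3 \left(12 + 4\right)\right)\right) = -470420 - \left(-3\right) 16 \left(1 + 2 \left(\left(-3\right) 16\right)\right) = -470420 - - 48 \left(1 + 2 \left(-48\right)\right) = -470420 - - 48 \left(1 - 96\right) = -470420 - \left(-48\right) \left(-95\right) = -470420 - 4560 = -474980$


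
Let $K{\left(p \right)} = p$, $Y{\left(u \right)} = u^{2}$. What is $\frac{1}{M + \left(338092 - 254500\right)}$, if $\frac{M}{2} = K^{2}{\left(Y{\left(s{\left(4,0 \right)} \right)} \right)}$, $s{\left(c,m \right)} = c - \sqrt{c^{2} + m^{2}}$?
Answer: $\frac{1}{83592} \approx 1.1963 \cdot 10^{-5}$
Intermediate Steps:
$M = 0$ ($M = 2 \left(\left(4 - \sqrt{4^{2} + 0^{2}}\right)^{2}\right)^{2} = 2 \left(\left(4 - \sqrt{16 + 0}\right)^{2}\right)^{2} = 2 \left(\left(4 - \sqrt{16}\right)^{2}\right)^{2} = 2 \left(\left(4 - 4\right)^{2}\right)^{2} = 2 \left(0^{2}\right)^{2} = 2 \cdot 0^{2} = 2 \cdot 0 = 0$)
$\frac{1}{M + \left(338092 - 254500\right)} = \frac{1}{0 + \left(338092 - 254500\right)} = \frac{1}{0 + 83592} = \frac{1}{83592}$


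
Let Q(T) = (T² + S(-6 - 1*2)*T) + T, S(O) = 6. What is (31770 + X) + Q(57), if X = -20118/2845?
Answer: 100744092/2845 ≈ 35411.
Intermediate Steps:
X = -20118/2845 (X = -20118*1/2845 = -20118/2845 ≈ -7.0714)
Q(T) = T² + 7*T (Q(T) = (T² + 6*T) + T = T² + 7*T)
(31770 + X) + Q(57) = (31770 - 20118/2845) + 57*(7 + 57) = 90365532/2845 + 57*64 = 90365532/2845 + 3648 = 100744092/2845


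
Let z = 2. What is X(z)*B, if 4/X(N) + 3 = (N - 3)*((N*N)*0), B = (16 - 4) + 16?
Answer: -112/3 ≈ -37.333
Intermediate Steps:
B = 28 (B = 12 + 16 = 28)
X(N) = -4/3 (X(N) = 4/(-3 + (N - 3)*((N*N)*0)) = 4/(-3 + (-3 + N)*(N²*0)) = 4/(-3 + (-3 + N)*0) = 4/(-3 + 0) = 4/(-3) = 4*(-⅓) = -4/3)
X(z)*B = -4/3*28 = -112/3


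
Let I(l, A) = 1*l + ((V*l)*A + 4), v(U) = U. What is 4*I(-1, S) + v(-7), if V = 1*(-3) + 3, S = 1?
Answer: 5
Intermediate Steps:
V = 0 (V = -3 + 3 = 0)
I(l, A) = 4 + l (I(l, A) = 1*l + ((0*l)*A + 4) = l + (0*A + 4) = l + (0 + 4) = l + 4 = 4 + l)
4*I(-1, S) + v(-7) = 4*(4 - 1) - 7 = 4*3 - 7 = 12 - 7 = 5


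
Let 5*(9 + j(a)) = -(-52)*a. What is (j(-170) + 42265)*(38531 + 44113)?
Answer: 3346090272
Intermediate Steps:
j(a) = -9 + 52*a/5 (j(a) = -9 + (-(-52)*a)/5 = -9 + (52*a)/5 = -9 + 52*a/5)
(j(-170) + 42265)*(38531 + 44113) = ((-9 + (52/5)*(-170)) + 42265)*(38531 + 44113) = ((-9 - 1768) + 42265)*82644 = (-1777 + 42265)*82644 = 40488*82644 = 3346090272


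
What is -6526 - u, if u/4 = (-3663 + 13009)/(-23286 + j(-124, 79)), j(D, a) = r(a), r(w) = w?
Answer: -151411498/23207 ≈ -6524.4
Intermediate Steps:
j(D, a) = a
u = -37384/23207 (u = 4*((-3663 + 13009)/(-23286 + 79)) = 4*(9346/(-23207)) = 4*(9346*(-1/23207)) = 4*(-9346/23207) = -37384/23207 ≈ -1.6109)
-6526 - u = -6526 - 1*(-37384/23207) = -6526 + 37384/23207 = -151411498/23207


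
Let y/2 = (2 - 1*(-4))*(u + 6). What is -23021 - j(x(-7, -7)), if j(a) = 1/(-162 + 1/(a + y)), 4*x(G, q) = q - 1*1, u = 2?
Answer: -350540673/15227 ≈ -23021.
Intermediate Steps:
x(G, q) = -¼ + q/4 (x(G, q) = (q - 1*1)/4 = (q - 1)/4 = (-1 + q)/4 = -¼ + q/4)
y = 96 (y = 2*((2 - 1*(-4))*(2 + 6)) = 2*((2 + 4)*8) = 2*(6*8) = 2*48 = 96)
j(a) = 1/(-162 + 1/(96 + a)) (j(a) = 1/(-162 + 1/(a + 96)) = 1/(-162 + 1/(96 + a)))
-23021 - j(x(-7, -7)) = -23021 - (-96 - (-¼ + (¼)*(-7)))/(15551 + 162*(-¼ + (¼)*(-7))) = -23021 - (-96 - (-¼ - 7/4))/(15551 + 162*(-¼ - 7/4)) = -23021 - (-96 - 1*(-2))/(15551 + 162*(-2)) = -23021 - (-96 + 2)/(15551 - 324) = -23021 - (-94)/15227 = -23021 - 1*(-94/15227) = -23021 + 94/15227 = -350540673/15227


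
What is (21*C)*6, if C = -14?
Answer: -1764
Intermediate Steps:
(21*C)*6 = (21*(-14))*6 = -294*6 = -1764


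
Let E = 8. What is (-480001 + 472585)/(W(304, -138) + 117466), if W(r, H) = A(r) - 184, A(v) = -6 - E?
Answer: -1854/29317 ≈ -0.063240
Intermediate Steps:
A(v) = -14 (A(v) = -6 - 1*8 = -6 - 8 = -14)
W(r, H) = -198 (W(r, H) = -14 - 184 = -198)
(-480001 + 472585)/(W(304, -138) + 117466) = (-480001 + 472585)/(-198 + 117466) = -7416/117268 = -7416*1/117268 = -1854/29317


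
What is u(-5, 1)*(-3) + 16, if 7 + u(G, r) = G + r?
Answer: 49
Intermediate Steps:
u(G, r) = -7 + G + r (u(G, r) = -7 + (G + r) = -7 + G + r)
u(-5, 1)*(-3) + 16 = (-7 - 5 + 1)*(-3) + 16 = -11*(-3) + 16 = 33 + 16 = 49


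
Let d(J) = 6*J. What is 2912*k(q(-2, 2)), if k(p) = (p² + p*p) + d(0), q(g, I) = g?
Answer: 23296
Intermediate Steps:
k(p) = 2*p² (k(p) = (p² + p*p) + 6*0 = (p² + p²) + 0 = 2*p² + 0 = 2*p²)
2912*k(q(-2, 2)) = 2912*(2*(-2)²) = 2912*(2*4) = 2912*8 = 23296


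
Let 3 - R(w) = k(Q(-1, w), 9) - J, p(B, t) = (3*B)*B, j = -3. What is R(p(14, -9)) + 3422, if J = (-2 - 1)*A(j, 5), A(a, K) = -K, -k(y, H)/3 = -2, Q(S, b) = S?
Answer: 3434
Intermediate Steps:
k(y, H) = 6 (k(y, H) = -3*(-2) = 6)
p(B, t) = 3*B²
J = 15 (J = (-2 - 1)*(-1*5) = -3*(-5) = 15)
R(w) = 12 (R(w) = 3 - (6 - 1*15) = 3 - (6 - 15) = 3 - 1*(-9) = 3 + 9 = 12)
R(p(14, -9)) + 3422 = 12 + 3422 = 3434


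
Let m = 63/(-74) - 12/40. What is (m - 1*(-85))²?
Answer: 240622144/34225 ≈ 7030.6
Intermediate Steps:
m = -213/185 (m = 63*(-1/74) - 12*1/40 = -63/74 - 3/10 = -213/185 ≈ -1.1514)
(m - 1*(-85))² = (-213/185 - 1*(-85))² = (-213/185 + 85)² = (15512/185)² = 240622144/34225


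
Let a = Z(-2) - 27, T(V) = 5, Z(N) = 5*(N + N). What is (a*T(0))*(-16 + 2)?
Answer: 3290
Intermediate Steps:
Z(N) = 10*N (Z(N) = 5*(2*N) = 10*N)
a = -47 (a = 10*(-2) - 27 = -20 - 27 = -47)
(a*T(0))*(-16 + 2) = (-47*5)*(-16 + 2) = -235*(-14) = 3290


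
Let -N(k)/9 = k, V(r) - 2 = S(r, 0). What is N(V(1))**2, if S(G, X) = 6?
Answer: 5184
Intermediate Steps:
V(r) = 8 (V(r) = 2 + 6 = 8)
N(k) = -9*k
N(V(1))**2 = (-9*8)**2 = (-72)**2 = 5184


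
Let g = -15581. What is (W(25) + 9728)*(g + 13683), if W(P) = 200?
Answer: -18843344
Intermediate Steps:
(W(25) + 9728)*(g + 13683) = (200 + 9728)*(-15581 + 13683) = 9928*(-1898) = -18843344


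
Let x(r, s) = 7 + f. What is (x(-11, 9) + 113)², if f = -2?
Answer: 13924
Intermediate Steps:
x(r, s) = 5 (x(r, s) = 7 - 2 = 5)
(x(-11, 9) + 113)² = (5 + 113)² = 118² = 13924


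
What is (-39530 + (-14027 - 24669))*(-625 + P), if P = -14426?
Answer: 1177379526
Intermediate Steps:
(-39530 + (-14027 - 24669))*(-625 + P) = (-39530 + (-14027 - 24669))*(-625 - 14426) = (-39530 - 38696)*(-15051) = -78226*(-15051) = 1177379526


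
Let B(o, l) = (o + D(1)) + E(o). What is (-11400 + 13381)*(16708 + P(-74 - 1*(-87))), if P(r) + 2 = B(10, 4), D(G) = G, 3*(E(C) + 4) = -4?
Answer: 99317435/3 ≈ 3.3106e+7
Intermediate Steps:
E(C) = -16/3 (E(C) = -4 + (1/3)*(-4) = -4 - 4/3 = -16/3)
B(o, l) = -13/3 + o (B(o, l) = (o + 1) - 16/3 = (1 + o) - 16/3 = -13/3 + o)
P(r) = 11/3 (P(r) = -2 + (-13/3 + 10) = -2 + 17/3 = 11/3)
(-11400 + 13381)*(16708 + P(-74 - 1*(-87))) = (-11400 + 13381)*(16708 + 11/3) = 1981*(50135/3) = 99317435/3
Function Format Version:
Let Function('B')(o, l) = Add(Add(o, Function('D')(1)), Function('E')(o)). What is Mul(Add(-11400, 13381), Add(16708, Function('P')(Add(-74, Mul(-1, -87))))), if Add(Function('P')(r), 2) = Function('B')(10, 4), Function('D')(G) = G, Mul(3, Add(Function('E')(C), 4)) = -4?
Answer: Rational(99317435, 3) ≈ 3.3106e+7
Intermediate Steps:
Function('E')(C) = Rational(-16, 3) (Function('E')(C) = Add(-4, Mul(Rational(1, 3), -4)) = Add(-4, Rational(-4, 3)) = Rational(-16, 3))
Function('B')(o, l) = Add(Rational(-13, 3), o) (Function('B')(o, l) = Add(Add(o, 1), Rational(-16, 3)) = Add(Add(1, o), Rational(-16, 3)) = Add(Rational(-13, 3), o))
Function('P')(r) = Rational(11, 3) (Function('P')(r) = Add(-2, Add(Rational(-13, 3), 10)) = Add(-2, Rational(17, 3)) = Rational(11, 3))
Mul(Add(-11400, 13381), Add(16708, Function('P')(Add(-74, Mul(-1, -87))))) = Mul(Add(-11400, 13381), Add(16708, Rational(11, 3))) = Mul(1981, Rational(50135, 3)) = Rational(99317435, 3)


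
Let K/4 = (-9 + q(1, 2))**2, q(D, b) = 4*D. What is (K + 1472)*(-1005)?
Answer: -1579860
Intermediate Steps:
K = 100 (K = 4*(-9 + 4*1)**2 = 4*(-9 + 4)**2 = 4*(-5)**2 = 4*25 = 100)
(K + 1472)*(-1005) = (100 + 1472)*(-1005) = 1572*(-1005) = -1579860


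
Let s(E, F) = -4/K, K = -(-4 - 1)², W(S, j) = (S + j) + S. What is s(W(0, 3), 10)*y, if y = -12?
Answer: -48/25 ≈ -1.9200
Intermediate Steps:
W(S, j) = j + 2*S
K = -25 (K = -1*(-5)² = -1*25 = -25)
s(E, F) = 4/25 (s(E, F) = -4/(-25) = -4*(-1/25) = 4/25)
s(W(0, 3), 10)*y = (4/25)*(-12) = -48/25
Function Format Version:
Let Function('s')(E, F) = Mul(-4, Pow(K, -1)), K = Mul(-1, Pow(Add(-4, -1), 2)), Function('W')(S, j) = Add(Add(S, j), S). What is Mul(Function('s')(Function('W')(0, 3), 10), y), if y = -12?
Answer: Rational(-48, 25) ≈ -1.9200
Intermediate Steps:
Function('W')(S, j) = Add(j, Mul(2, S))
K = -25 (K = Mul(-1, Pow(-5, 2)) = Mul(-1, 25) = -25)
Function('s')(E, F) = Rational(4, 25) (Function('s')(E, F) = Mul(-4, Pow(-25, -1)) = Mul(-4, Rational(-1, 25)) = Rational(4, 25))
Mul(Function('s')(Function('W')(0, 3), 10), y) = Mul(Rational(4, 25), -12) = Rational(-48, 25)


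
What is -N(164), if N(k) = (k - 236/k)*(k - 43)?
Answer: -806465/41 ≈ -19670.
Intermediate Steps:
N(k) = (-43 + k)*(k - 236/k) (N(k) = (k - 236/k)*(-43 + k) = (-43 + k)*(k - 236/k))
-N(164) = -(-236 + 164² - 43*164 + 10148/164) = -(-236 + 26896 - 7052 + 10148*(1/164)) = -(-236 + 26896 - 7052 + 2537/41) = -1*806465/41 = -806465/41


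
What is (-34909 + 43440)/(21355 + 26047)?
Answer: 8531/47402 ≈ 0.17997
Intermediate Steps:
(-34909 + 43440)/(21355 + 26047) = 8531/47402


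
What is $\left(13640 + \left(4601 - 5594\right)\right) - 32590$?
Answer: $-19943$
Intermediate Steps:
$\left(13640 + \left(4601 - 5594\right)\right) - 32590 = \left(13640 - 993\right) - 32590 = 12647 - 32590 = -19943$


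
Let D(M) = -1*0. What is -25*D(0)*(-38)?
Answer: 0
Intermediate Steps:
D(M) = 0
-25*D(0)*(-38) = -25*0*(-38) = 0*(-38) = 0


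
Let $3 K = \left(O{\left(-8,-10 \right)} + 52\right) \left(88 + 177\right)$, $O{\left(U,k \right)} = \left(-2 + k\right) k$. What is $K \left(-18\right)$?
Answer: $-273480$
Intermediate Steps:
$O{\left(U,k \right)} = k \left(-2 + k\right)$
$K = \frac{45580}{3}$ ($K = \frac{\left(- 10 \left(-2 - 10\right) + 52\right) \left(88 + 177\right)}{3} = \frac{\left(\left(-10\right) \left(-12\right) + 52\right) 265}{3} = \frac{\left(120 + 52\right) 265}{3} = \frac{172 \cdot 265}{3} = \frac{1}{3} \cdot 45580 = \frac{45580}{3} \approx 15193.0$)
$K \left(-18\right) = \frac{45580}{3} \left(-18\right) = -273480$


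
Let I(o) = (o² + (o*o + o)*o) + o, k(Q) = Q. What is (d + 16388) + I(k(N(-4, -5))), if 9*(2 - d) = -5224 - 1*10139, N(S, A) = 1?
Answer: 18101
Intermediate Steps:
d = 1709 (d = 2 - (-5224 - 1*10139)/9 = 2 - (-5224 - 10139)/9 = 2 - ⅑*(-15363) = 2 + 1707 = 1709)
I(o) = o + o² + o*(o + o²) (I(o) = (o² + (o² + o)*o) + o = (o² + (o + o²)*o) + o = (o² + o*(o + o²)) + o = o + o² + o*(o + o²))
(d + 16388) + I(k(N(-4, -5))) = (1709 + 16388) + 1*(1 + 1² + 2*1) = 18097 + 1*(1 + 1 + 2) = 18097 + 1*4 = 18097 + 4 = 18101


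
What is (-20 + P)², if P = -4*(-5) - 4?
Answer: 16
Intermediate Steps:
P = 16 (P = 20 - 4 = 16)
(-20 + P)² = (-20 + 16)² = (-4)² = 16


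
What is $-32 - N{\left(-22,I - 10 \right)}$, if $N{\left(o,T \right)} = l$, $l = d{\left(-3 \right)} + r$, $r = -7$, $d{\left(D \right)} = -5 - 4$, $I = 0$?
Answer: $-16$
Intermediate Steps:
$d{\left(D \right)} = -9$
$l = -16$ ($l = -9 - 7 = -16$)
$N{\left(o,T \right)} = -16$
$-32 - N{\left(-22,I - 10 \right)} = -32 - -16 = -32 + 16 = -16$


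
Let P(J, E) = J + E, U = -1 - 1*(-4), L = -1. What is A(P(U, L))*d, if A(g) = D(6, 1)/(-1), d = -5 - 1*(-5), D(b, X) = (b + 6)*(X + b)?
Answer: 0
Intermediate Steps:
D(b, X) = (6 + b)*(X + b)
d = 0 (d = -5 + 5 = 0)
U = 3 (U = -1 + 4 = 3)
P(J, E) = E + J
A(g) = -84 (A(g) = (6**2 + 6*1 + 6*6 + 1*6)/(-1) = (36 + 6 + 36 + 6)*(-1) = 84*(-1) = -84)
A(P(U, L))*d = -84*0 = 0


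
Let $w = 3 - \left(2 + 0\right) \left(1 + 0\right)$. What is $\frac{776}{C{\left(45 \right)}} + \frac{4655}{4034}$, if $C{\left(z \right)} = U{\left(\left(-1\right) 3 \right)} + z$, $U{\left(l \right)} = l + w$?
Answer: $\frac{3330549}{173462} \approx 19.2$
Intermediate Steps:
$w = 1$ ($w = 3 - 2 \cdot 1 = 3 - 2 = 1$)
$U{\left(l \right)} = 1 + l$ ($U{\left(l \right)} = l + 1 = 1 + l$)
$C{\left(z \right)} = -2 + z$ ($C{\left(z \right)} = \left(1 - 3\right) + z = -2 + z$)
$\frac{776}{C{\left(45 \right)}} + \frac{4655}{4034} = \frac{776}{-2 + 45} + \frac{4655}{4034} = \frac{776}{43} + 4655 \cdot \frac{1}{4034} = 776 \cdot \frac{1}{43} + \frac{4655}{4034} = \frac{776}{43} + \frac{4655}{4034} = \frac{3330549}{173462}$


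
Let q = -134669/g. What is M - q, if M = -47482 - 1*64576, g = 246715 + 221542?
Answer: -52471808237/468257 ≈ -1.1206e+5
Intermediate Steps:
g = 468257
M = -112058 (M = -47482 - 64576 = -112058)
q = -134669/468257 ≈ -0.28760
M - q = -112058 - 1*(-134669/468257) = -112058 + 134669/468257 = -52471808237/468257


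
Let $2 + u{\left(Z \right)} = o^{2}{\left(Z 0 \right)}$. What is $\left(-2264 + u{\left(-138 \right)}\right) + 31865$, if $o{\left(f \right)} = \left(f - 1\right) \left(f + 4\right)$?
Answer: $29615$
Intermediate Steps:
$o{\left(f \right)} = \left(-1 + f\right) \left(4 + f\right)$
$u{\left(Z \right)} = 14$ ($u{\left(Z \right)} = -2 + \left(-4 + \left(Z 0\right)^{2} + 3 Z 0\right)^{2} = -2 + \left(-4 + 0^{2} + 3 \cdot 0\right)^{2} = -2 + \left(-4 + 0 + 0\right)^{2} = -2 + \left(-4\right)^{2} = -2 + 16 = 14$)
$\left(-2264 + u{\left(-138 \right)}\right) + 31865 = \left(-2264 + 14\right) + 31865 = -2250 + 31865 = 29615$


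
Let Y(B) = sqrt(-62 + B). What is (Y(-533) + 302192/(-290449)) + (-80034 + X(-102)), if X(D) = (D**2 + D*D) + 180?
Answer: -17150153846/290449 + I*sqrt(595) ≈ -59047.0 + 24.393*I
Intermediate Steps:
X(D) = 180 + 2*D**2 (X(D) = (D**2 + D**2) + 180 = 2*D**2 + 180 = 180 + 2*D**2)
(Y(-533) + 302192/(-290449)) + (-80034 + X(-102)) = (sqrt(-62 - 533) + 302192/(-290449)) + (-80034 + (180 + 2*(-102)**2)) = (sqrt(-595) + 302192*(-1/290449)) + (-80034 + (180 + 2*10404)) = (I*sqrt(595) - 302192/290449) + (-80034 + (180 + 20808)) = (-302192/290449 + I*sqrt(595)) + (-80034 + 20988) = (-302192/290449 + I*sqrt(595)) - 59046 = -17150153846/290449 + I*sqrt(595)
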